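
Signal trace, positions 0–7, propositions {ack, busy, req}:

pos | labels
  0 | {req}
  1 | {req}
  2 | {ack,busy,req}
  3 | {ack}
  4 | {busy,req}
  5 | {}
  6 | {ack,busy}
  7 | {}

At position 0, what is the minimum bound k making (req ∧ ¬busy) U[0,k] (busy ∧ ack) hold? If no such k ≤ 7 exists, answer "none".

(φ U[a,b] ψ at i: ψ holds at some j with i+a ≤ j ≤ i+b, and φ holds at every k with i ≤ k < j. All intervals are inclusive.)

Need earliest j ≥ 0 with (busy ∧ ack), and (req ∧ ¬busy) at every k in [0,j-1].
  j=0: rhs fails.
  j=1: rhs fails.
  j=2: rhs holds; lhs holds on [0,1]. k = 2.

2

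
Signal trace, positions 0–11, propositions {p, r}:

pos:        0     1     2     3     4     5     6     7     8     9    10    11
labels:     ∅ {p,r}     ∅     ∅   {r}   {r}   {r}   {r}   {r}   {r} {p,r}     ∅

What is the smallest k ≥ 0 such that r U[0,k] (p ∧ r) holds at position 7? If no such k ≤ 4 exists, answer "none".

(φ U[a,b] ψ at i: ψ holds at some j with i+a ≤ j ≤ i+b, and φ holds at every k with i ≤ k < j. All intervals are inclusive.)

Need earliest j ≥ 7 with (p ∧ r), and r at every k in [7,j-1].
  j=7: rhs fails.
  j=8: rhs fails.
  j=9: rhs fails.
  j=10: rhs holds; lhs holds on [7,9]. k = 3.

3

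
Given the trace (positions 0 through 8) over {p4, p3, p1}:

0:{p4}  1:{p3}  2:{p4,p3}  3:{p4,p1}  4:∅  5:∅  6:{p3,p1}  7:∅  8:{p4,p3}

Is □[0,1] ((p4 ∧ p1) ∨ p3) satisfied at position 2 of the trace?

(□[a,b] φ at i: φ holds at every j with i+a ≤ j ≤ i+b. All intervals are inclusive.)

Yes

Check ((p4 ∧ p1) ∨ p3) at every j in [2,3]:
  j=2: true
  j=3: true
All positions satisfy it → formula holds.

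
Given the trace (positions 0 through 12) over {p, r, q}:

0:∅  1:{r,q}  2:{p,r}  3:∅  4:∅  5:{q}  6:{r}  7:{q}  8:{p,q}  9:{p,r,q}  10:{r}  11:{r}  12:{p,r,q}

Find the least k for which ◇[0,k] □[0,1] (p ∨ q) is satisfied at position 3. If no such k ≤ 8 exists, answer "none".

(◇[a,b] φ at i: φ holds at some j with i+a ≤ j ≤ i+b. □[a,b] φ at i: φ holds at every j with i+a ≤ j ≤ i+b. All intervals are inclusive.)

Scan j = 3,4,… for □[0,1] (p ∨ q):
  j=3: fails
  j=4: fails
  j=5: fails
  j=6: fails
  j=7: holds
First hit at j=7, so smallest k = 7-3 = 4.

4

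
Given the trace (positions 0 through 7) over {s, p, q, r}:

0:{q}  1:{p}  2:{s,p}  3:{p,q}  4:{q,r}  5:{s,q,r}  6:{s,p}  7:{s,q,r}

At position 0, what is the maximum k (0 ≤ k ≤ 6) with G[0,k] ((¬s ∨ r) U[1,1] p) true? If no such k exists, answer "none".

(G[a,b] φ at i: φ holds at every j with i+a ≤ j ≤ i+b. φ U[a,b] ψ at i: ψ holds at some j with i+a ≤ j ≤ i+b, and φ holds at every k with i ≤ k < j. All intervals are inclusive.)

((¬s ∨ r) U[1,1] p) must hold from j=0 onward; find where it first fails.
  j=0: holds
  j=1: holds
  j=2: fails
Holds on [0,1], so largest k = 1.

1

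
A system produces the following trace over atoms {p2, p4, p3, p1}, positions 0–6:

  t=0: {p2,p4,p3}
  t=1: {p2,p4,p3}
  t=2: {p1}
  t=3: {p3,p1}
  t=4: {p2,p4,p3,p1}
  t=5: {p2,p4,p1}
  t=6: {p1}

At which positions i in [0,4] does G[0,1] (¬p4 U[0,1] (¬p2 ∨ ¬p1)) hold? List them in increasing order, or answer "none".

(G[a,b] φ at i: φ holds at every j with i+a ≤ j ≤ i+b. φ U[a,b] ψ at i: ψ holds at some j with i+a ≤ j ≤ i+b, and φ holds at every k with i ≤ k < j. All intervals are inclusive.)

Evaluate at each i in [0,4]:
  i=0: ✓ (all of [0,1])
  i=1: ✓ (all of [1,2])
  i=2: ✓ (all of [2,3])
  i=3: ✗ (fails at j=4)
  i=4: ✗ (fails at j=4)

0, 1, 2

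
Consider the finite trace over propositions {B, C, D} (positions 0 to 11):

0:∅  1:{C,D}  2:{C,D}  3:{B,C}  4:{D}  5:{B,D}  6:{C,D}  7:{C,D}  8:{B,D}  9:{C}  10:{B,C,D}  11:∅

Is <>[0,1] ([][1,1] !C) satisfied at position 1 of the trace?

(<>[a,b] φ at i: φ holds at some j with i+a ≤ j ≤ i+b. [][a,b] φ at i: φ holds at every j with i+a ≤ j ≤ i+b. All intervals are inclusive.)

Does not hold

Check [][1,1] !C at each j in [1,2]:
  j=1: fails at 2
  j=2: fails at 3
No position in the window satisfies it → formula fails.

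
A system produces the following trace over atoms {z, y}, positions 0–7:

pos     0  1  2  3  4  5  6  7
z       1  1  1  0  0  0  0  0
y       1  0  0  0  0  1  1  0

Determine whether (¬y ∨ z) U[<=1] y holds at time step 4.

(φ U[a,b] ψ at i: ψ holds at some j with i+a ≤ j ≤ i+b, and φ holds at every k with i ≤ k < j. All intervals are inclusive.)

Yes

Need some j in [4,5] with y, and (¬y ∨ z) at every k in [4,j-1].
  j=4: y false.
  j=5: y holds; (¬y ∨ z) holds at every k in [4,4] → satisfied.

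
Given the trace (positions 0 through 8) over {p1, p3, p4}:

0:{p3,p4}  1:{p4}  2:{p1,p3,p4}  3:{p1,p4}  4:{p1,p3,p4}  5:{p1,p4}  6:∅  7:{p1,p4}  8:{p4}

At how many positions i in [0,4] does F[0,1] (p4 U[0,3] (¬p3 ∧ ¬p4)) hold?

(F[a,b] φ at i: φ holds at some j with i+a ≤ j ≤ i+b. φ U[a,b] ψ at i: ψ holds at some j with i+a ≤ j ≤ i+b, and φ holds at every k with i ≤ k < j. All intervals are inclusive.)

3

Evaluate at each i in [0,4]:
  i=0: ✗ (none in [0,1])
  i=1: ✗ (none in [1,2])
  i=2: ✓ (witness j=3)
  i=3: ✓ (witness j=3)
  i=4: ✓ (witness j=4)
Positions where it holds: {2, 3, 4} → 3.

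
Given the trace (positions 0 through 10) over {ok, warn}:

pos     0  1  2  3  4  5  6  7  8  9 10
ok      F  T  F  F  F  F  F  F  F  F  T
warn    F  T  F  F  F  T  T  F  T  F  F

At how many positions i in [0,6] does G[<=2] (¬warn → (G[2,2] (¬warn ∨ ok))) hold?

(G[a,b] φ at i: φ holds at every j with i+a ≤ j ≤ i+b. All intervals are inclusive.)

3

Evaluate at each i in [0,6]:
  i=0: ✓ (all of [0,2])
  i=1: ✗ (fails at j=3)
  i=2: ✗ (fails at j=3)
  i=3: ✗ (fails at j=3)
  i=4: ✗ (fails at j=4)
  i=5: ✓ (all of [5,7])
  i=6: ✓ (all of [6,8])
Positions where it holds: {0, 5, 6} → 3.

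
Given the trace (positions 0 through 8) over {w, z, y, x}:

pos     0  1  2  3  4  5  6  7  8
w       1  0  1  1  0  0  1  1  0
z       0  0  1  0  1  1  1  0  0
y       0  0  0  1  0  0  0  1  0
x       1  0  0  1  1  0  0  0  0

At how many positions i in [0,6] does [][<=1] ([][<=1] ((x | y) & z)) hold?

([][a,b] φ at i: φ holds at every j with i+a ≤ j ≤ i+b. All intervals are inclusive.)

0

Evaluate at each i in [0,6]:
  i=0: ✗ (fails at j=0)
  i=1: ✗ (fails at j=1)
  i=2: ✗ (fails at j=2)
  i=3: ✗ (fails at j=3)
  i=4: ✗ (fails at j=4)
  i=5: ✗ (fails at j=5)
  i=6: ✗ (fails at j=6)
Positions where it holds: {} → 0.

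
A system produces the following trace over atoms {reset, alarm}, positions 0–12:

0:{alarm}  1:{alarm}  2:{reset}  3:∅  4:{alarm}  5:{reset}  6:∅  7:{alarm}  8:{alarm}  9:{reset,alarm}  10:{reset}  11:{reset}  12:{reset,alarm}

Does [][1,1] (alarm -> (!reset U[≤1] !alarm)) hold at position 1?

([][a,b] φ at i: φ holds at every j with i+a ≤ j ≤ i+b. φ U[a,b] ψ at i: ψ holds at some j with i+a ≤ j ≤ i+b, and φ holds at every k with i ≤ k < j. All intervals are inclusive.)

Check (alarm -> (!reset U[≤1] !alarm)) at every j in [2,2]:
  j=2: antecedent false → ✓
All positions satisfy it → formula holds.

Holds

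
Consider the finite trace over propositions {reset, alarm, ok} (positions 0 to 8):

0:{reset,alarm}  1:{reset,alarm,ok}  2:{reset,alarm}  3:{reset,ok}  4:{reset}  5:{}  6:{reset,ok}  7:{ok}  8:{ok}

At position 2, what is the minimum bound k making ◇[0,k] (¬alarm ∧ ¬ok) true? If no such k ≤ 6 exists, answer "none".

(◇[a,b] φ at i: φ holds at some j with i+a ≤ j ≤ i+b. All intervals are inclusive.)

Scan j = 2,3,… for (¬alarm ∧ ¬ok):
  j=2: fails
  j=3: fails
  j=4: holds
First hit at j=4, so smallest k = 4-2 = 2.

2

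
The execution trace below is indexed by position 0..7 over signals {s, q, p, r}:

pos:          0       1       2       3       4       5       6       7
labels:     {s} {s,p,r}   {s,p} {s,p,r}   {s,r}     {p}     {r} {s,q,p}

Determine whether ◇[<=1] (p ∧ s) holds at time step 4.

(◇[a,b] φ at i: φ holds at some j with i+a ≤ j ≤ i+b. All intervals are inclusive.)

Does not hold

Check (p ∧ s) at each j in [4,5]:
  j=4: false
  j=5: false
No position in the window satisfies it → formula fails.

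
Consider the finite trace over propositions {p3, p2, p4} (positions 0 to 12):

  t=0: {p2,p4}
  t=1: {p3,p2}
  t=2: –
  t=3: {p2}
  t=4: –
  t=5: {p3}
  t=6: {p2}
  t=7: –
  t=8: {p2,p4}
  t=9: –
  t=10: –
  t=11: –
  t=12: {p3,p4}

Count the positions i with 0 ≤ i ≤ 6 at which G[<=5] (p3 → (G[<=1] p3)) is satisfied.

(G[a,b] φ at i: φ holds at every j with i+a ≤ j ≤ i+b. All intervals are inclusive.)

1

Evaluate at each i in [0,6]:
  i=0: ✗ (fails at j=1)
  i=1: ✗ (fails at j=1)
  i=2: ✗ (fails at j=5)
  i=3: ✗ (fails at j=5)
  i=4: ✗ (fails at j=5)
  i=5: ✗ (fails at j=5)
  i=6: ✓ (all of [6,11])
Positions where it holds: {6} → 1.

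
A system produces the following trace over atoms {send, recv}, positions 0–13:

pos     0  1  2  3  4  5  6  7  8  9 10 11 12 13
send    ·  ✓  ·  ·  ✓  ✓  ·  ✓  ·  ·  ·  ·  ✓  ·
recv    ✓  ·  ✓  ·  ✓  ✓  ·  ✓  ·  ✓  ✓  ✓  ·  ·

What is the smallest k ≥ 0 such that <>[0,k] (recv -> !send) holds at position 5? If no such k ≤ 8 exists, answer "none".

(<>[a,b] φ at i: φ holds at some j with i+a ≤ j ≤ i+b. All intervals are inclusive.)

Scan j = 5,6,… for (recv -> !send):
  j=5: fails
  j=6: holds
First hit at j=6, so smallest k = 6-5 = 1.

1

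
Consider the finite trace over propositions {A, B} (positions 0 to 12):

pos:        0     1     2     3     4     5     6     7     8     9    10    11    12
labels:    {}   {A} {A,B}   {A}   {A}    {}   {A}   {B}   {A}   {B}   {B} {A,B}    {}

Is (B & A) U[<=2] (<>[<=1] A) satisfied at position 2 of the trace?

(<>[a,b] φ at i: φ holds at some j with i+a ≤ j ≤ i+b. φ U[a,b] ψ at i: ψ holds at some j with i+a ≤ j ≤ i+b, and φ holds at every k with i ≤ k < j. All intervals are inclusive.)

Yes

Need some j in [2,4] with <>[<=1] A, and (B & A) at every k in [2,j-1].
  j=2: <>[<=1] A holds; no prefix to check → satisfied.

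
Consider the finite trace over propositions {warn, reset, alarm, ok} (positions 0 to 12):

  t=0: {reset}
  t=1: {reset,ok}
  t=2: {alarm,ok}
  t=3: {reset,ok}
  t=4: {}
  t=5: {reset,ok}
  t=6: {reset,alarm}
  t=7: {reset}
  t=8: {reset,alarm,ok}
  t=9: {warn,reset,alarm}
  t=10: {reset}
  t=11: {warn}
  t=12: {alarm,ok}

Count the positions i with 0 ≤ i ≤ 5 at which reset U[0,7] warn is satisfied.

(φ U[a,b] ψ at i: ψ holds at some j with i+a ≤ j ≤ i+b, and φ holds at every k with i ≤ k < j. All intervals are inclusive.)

Evaluate at each i in [0,5]:
  i=0: ✗ (no rhs in [0,7])
  i=1: ✗ (no rhs in [1,8])
  i=2: ✗ (lhs fails at k=2 before rhs at j=9)
  i=3: ✗ (lhs fails at k=4 before rhs at j=9)
  i=4: ✗ (lhs fails at k=4 before rhs at j=9)
  i=5: ✓ (rhs at j=9; lhs holds on [5,8])
Positions where it holds: {5} → 1.

1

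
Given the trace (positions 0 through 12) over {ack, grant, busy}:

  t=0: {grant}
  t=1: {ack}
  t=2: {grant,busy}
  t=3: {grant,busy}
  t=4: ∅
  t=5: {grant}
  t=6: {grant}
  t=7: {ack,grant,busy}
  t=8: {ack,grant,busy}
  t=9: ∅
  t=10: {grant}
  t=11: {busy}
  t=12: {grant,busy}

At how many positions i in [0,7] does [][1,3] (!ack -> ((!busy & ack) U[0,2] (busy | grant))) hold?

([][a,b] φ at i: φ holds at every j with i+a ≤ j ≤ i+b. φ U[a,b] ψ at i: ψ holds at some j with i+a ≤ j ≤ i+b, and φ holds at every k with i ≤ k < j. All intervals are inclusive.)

Evaluate at each i in [0,7]:
  i=0: ✓ (all of [1,3])
  i=1: ✗ (fails at j=4)
  i=2: ✗ (fails at j=4)
  i=3: ✗ (fails at j=4)
  i=4: ✓ (all of [5,7])
  i=5: ✓ (all of [6,8])
  i=6: ✗ (fails at j=9)
  i=7: ✗ (fails at j=9)
Positions where it holds: {0, 4, 5} → 3.

3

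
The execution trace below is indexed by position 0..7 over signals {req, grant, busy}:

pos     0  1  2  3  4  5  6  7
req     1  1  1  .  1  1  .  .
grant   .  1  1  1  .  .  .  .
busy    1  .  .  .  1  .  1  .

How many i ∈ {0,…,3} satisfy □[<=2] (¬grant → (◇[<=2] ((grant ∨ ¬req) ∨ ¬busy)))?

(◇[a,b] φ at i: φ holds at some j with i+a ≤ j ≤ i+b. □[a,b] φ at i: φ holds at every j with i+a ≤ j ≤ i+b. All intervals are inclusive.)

Evaluate at each i in [0,3]:
  i=0: ✓ (all of [0,2])
  i=1: ✓ (all of [1,3])
  i=2: ✓ (all of [2,4])
  i=3: ✓ (all of [3,5])
Positions where it holds: {0, 1, 2, 3} → 4.

4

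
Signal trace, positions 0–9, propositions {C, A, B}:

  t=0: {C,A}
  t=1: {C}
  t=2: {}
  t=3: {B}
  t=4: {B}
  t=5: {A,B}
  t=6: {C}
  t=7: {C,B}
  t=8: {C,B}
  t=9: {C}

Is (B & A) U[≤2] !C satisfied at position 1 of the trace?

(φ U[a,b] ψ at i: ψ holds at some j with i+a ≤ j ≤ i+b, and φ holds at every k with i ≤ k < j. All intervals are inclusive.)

False

Need some j in [1,3] with !C, and (B & A) at every k in [1,j-1].
  j=1: !C false.
  j=2: !C holds, but (B & A) fails at k=1 → not this j.
  j=3: !C holds, but (B & A) fails at k=1 → not this j.
No j in the window works → until fails.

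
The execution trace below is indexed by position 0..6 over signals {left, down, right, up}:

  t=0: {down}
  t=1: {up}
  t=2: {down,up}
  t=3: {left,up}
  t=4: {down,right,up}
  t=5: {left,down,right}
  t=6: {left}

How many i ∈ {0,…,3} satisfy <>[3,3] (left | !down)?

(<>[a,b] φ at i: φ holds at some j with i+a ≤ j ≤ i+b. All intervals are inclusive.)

3

Evaluate at each i in [0,3]:
  i=0: ✓ (witness j=3)
  i=1: ✗ (none in [4,4])
  i=2: ✓ (witness j=5)
  i=3: ✓ (witness j=6)
Positions where it holds: {0, 2, 3} → 3.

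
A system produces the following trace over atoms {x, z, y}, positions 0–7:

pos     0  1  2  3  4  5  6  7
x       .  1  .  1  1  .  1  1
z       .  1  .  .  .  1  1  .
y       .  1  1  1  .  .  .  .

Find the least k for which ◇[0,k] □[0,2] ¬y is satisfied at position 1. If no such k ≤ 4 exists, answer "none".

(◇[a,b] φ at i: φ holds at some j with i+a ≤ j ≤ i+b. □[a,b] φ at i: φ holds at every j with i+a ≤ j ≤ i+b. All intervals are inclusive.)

3

Scan j = 1,2,… for □[0,2] ¬y:
  j=1: fails
  j=2: fails
  j=3: fails
  j=4: holds
First hit at j=4, so smallest k = 4-1 = 3.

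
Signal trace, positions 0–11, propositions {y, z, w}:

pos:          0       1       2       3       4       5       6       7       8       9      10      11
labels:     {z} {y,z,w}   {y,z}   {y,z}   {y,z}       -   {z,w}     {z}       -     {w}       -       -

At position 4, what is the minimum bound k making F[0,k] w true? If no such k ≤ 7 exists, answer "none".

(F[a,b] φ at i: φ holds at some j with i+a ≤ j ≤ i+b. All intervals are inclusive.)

Scan j = 4,5,… for w:
  j=4: fails
  j=5: fails
  j=6: holds
First hit at j=6, so smallest k = 6-4 = 2.

2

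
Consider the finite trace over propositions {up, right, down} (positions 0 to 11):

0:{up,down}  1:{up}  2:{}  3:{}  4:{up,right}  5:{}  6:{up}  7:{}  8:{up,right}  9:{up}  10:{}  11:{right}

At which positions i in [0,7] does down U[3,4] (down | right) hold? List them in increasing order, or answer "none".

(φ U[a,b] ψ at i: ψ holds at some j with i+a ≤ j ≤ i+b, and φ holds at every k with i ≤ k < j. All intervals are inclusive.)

none

Evaluate at each i in [0,7]:
  i=0: ✗ (lhs fails at k=1 before rhs at j=4)
  i=1: ✗ (lhs fails at k=1 before rhs at j=4)
  i=2: ✗ (no rhs in [5,6])
  i=3: ✗ (no rhs in [6,7])
  i=4: ✗ (lhs fails at k=4 before rhs at j=8)
  i=5: ✗ (lhs fails at k=5 before rhs at j=8)
  i=6: ✗ (no rhs in [9,10])
  i=7: ✗ (lhs fails at k=7 before rhs at j=11)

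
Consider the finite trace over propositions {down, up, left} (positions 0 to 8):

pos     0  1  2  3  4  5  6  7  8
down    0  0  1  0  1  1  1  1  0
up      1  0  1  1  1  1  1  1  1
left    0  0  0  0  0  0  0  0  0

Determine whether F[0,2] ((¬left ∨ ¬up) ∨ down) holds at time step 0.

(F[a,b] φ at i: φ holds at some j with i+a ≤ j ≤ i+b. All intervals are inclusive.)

True

Check ((¬left ∨ ¬up) ∨ down) at each j in [0,2]:
  j=0: true
  j=1: true
  j=2: true
Found at j=0 → formula holds.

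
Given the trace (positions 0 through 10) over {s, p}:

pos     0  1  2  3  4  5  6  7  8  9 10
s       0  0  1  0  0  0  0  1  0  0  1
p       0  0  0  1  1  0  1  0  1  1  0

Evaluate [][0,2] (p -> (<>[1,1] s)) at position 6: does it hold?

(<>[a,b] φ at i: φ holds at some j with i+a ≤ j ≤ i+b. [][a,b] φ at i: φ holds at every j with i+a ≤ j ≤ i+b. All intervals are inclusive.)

False

Check (p -> (<>[1,1] s)) at every j in [6,8]:
  j=6: antecedent true; consequent holds (witness at 7) → ✓
  j=7: antecedent false → ✓
  j=8: antecedent true; consequent fails (none in [9,9]) → ✗
Fails at j=8 → formula fails.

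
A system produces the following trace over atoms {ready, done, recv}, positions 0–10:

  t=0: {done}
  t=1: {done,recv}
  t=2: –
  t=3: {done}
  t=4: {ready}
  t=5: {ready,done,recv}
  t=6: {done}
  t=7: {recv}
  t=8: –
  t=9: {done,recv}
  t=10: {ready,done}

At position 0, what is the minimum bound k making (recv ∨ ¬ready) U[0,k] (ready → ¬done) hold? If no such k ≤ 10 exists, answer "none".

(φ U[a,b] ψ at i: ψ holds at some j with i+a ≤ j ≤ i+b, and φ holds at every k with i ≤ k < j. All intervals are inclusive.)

0

Need earliest j ≥ 0 with (ready → ¬done), and (recv ∨ ¬ready) at every k in [0,j-1].
  j=0: rhs holds (empty prefix). k = 0.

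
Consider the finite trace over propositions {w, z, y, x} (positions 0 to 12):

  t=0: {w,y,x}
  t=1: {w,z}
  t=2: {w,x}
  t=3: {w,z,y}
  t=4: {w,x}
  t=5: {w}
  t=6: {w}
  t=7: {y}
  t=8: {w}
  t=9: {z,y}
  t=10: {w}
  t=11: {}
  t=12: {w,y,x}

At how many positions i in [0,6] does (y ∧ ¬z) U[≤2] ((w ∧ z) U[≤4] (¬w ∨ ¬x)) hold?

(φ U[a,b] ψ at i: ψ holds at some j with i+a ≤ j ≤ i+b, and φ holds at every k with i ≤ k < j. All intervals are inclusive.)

5

Evaluate at each i in [0,6]:
  i=0: ✓ (rhs at j=1; lhs holds on [0,0])
  i=1: ✓ (rhs at j=1)
  i=2: ✗ (lhs fails at k=2 before rhs at j=3)
  i=3: ✓ (rhs at j=3)
  i=4: ✗ (lhs fails at k=4 before rhs at j=5)
  i=5: ✓ (rhs at j=5)
  i=6: ✓ (rhs at j=6)
Positions where it holds: {0, 1, 3, 5, 6} → 5.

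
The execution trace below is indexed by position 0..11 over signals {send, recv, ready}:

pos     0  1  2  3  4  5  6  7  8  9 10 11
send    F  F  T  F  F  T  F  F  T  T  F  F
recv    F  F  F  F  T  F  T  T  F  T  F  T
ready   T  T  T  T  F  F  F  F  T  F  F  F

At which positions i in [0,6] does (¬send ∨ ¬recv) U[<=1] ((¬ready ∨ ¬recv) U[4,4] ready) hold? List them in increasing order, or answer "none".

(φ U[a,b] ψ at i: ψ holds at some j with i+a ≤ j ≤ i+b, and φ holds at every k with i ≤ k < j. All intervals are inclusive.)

3, 4

Evaluate at each i in [0,6]:
  i=0: ✗ (no rhs in [0,1])
  i=1: ✗ (no rhs in [1,2])
  i=2: ✗ (no rhs in [2,3])
  i=3: ✓ (rhs at j=4; lhs holds on [3,3])
  i=4: ✓ (rhs at j=4)
  i=5: ✗ (no rhs in [5,6])
  i=6: ✗ (no rhs in [6,7])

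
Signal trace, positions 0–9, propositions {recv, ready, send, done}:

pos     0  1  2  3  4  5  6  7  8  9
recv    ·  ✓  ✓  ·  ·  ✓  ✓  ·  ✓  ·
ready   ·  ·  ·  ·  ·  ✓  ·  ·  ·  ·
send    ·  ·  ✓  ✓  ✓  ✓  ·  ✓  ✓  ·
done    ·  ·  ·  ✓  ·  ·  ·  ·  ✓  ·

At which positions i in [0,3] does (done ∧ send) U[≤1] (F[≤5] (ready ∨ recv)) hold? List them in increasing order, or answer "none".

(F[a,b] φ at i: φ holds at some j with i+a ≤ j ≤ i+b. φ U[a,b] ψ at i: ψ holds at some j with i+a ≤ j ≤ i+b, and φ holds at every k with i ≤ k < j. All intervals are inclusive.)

0, 1, 2, 3

Evaluate at each i in [0,3]:
  i=0: ✓ (rhs at j=0)
  i=1: ✓ (rhs at j=1)
  i=2: ✓ (rhs at j=2)
  i=3: ✓ (rhs at j=3)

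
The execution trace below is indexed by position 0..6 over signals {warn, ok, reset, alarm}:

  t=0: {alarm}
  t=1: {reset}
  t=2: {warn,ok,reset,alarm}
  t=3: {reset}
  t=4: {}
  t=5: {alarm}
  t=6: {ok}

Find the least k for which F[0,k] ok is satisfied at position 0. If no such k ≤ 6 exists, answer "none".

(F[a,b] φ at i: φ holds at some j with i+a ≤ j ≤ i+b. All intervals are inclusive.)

2

Scan j = 0,1,… for ok:
  j=0: fails
  j=1: fails
  j=2: holds
First hit at j=2, so smallest k = 2-0 = 2.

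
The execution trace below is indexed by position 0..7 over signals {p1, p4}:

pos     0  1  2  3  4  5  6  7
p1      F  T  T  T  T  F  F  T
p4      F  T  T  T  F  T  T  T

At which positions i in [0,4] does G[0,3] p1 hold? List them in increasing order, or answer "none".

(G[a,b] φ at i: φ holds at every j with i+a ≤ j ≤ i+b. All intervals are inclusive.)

1

Evaluate at each i in [0,4]:
  i=0: ✗ (fails at j=0)
  i=1: ✓ (all of [1,4])
  i=2: ✗ (fails at j=5)
  i=3: ✗ (fails at j=5)
  i=4: ✗ (fails at j=5)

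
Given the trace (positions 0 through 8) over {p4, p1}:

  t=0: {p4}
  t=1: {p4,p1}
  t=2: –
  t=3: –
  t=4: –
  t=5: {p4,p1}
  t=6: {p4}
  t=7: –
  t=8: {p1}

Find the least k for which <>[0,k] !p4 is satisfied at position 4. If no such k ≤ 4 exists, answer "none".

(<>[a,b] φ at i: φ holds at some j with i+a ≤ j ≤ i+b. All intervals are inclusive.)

0

Scan j = 4,5,… for !p4:
  j=4: holds
First hit at j=4, so smallest k = 4-4 = 0.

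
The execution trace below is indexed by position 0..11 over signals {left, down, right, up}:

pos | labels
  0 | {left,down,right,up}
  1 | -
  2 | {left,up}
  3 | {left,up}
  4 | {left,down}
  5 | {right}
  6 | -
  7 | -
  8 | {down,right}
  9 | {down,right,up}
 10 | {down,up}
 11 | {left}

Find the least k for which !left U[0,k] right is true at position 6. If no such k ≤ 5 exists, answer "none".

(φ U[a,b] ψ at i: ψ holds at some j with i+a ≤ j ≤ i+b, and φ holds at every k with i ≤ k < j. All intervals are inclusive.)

2

Need earliest j ≥ 6 with right, and !left at every k in [6,j-1].
  j=6: rhs fails.
  j=7: rhs fails.
  j=8: rhs holds; lhs holds on [6,7]. k = 2.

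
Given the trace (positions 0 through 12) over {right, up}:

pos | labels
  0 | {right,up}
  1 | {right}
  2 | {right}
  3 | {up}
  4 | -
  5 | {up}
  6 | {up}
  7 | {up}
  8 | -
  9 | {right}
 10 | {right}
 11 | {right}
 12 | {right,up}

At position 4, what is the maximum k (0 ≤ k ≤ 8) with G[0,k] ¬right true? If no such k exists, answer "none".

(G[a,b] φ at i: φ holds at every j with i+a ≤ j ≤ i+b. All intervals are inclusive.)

¬right must hold from j=4 onward; find where it first fails.
  j=4: holds
  j=5: holds
  j=6: holds
  j=7: holds
  j=8: holds
  j=9: fails
Holds on [4,8], so largest k = 4.

4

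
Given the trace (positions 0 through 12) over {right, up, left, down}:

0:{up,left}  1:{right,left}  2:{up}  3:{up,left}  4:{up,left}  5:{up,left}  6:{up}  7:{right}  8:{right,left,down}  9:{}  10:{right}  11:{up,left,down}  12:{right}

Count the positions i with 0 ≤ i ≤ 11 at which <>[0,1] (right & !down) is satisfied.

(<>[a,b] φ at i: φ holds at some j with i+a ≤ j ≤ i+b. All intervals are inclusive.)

7

Evaluate at each i in [0,11]:
  i=0: ✓ (witness j=1)
  i=1: ✓ (witness j=1)
  i=2: ✗ (none in [2,3])
  i=3: ✗ (none in [3,4])
  i=4: ✗ (none in [4,5])
  i=5: ✗ (none in [5,6])
  i=6: ✓ (witness j=7)
  i=7: ✓ (witness j=7)
  i=8: ✗ (none in [8,9])
  i=9: ✓ (witness j=10)
  i=10: ✓ (witness j=10)
  i=11: ✓ (witness j=12)
Positions where it holds: {0, 1, 6, 7, 9, 10, 11} → 7.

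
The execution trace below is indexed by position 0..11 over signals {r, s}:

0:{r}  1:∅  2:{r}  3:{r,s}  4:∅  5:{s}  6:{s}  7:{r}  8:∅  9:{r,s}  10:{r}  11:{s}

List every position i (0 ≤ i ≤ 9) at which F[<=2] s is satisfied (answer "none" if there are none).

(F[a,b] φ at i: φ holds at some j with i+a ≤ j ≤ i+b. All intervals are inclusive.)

Evaluate at each i in [0,9]:
  i=0: ✗ (none in [0,2])
  i=1: ✓ (witness j=3)
  i=2: ✓ (witness j=3)
  i=3: ✓ (witness j=3)
  i=4: ✓ (witness j=5)
  i=5: ✓ (witness j=5)
  i=6: ✓ (witness j=6)
  i=7: ✓ (witness j=9)
  i=8: ✓ (witness j=9)
  i=9: ✓ (witness j=9)

1, 2, 3, 4, 5, 6, 7, 8, 9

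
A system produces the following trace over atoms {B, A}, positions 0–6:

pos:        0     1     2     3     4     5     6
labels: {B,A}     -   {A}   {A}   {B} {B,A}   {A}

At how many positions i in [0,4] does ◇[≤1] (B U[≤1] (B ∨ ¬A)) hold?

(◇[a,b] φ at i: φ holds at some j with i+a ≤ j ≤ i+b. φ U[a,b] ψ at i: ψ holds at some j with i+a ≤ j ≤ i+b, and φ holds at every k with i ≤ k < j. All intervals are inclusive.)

Evaluate at each i in [0,4]:
  i=0: ✓ (witness j=0)
  i=1: ✓ (witness j=1)
  i=2: ✗ (none in [2,3])
  i=3: ✓ (witness j=4)
  i=4: ✓ (witness j=4)
Positions where it holds: {0, 1, 3, 4} → 4.

4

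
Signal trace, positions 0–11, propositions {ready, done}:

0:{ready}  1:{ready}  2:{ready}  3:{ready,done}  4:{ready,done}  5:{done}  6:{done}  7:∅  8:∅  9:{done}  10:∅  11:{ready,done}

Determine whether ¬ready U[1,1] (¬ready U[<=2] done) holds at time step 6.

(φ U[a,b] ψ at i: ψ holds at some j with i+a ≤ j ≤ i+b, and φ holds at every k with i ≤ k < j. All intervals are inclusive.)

Holds

Need some j in [7,7] with (¬ready U[<=2] done), and ¬ready at every k in [6,j-1].
  j=7: (¬ready U[<=2] done) holds; ¬ready holds at every k in [6,6] → satisfied.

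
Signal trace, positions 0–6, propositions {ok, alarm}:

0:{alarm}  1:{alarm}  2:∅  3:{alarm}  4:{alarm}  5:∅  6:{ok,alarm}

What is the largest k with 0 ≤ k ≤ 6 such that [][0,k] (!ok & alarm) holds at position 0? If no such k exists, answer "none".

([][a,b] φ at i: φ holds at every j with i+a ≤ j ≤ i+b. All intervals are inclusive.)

1

(!ok & alarm) must hold from j=0 onward; find where it first fails.
  j=0: holds
  j=1: holds
  j=2: fails
Holds on [0,1], so largest k = 1.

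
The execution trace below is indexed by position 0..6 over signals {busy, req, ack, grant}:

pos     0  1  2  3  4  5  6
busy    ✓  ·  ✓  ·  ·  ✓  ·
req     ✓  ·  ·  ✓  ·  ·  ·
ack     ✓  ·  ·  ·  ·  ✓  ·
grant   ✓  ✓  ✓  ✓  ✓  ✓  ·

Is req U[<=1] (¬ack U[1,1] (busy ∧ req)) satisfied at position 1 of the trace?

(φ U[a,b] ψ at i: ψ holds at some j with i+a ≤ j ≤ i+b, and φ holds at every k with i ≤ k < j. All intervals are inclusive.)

Need some j in [1,2] with (¬ack U[1,1] (busy ∧ req)), and req at every k in [1,j-1].
  j=1: (¬ack U[1,1] (busy ∧ req)) — fails.
  j=2: (¬ack U[1,1] (busy ∧ req)) — fails.
No j in the window works → until fails.

No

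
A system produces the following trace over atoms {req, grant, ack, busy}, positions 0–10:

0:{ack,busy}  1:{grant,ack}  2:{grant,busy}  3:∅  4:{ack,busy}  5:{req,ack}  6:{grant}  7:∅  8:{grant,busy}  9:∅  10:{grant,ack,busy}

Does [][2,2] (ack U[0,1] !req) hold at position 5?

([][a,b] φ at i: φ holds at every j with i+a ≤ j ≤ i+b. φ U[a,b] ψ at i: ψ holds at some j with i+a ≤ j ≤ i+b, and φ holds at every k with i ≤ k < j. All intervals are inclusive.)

Check (ack U[0,1] !req) at every j in [7,7]:
  j=7: holds
All positions satisfy it → formula holds.

Holds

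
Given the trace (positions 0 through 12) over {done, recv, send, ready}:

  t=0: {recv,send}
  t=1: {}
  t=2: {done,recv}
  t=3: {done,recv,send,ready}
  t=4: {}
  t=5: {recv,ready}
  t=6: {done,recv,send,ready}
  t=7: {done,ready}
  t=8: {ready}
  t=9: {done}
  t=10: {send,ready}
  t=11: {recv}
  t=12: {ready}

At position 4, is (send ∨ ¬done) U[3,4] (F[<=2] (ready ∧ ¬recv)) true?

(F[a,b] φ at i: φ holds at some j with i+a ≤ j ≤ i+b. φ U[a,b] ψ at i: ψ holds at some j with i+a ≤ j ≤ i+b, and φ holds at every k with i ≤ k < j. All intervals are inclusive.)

Need some j in [7,8] with F[<=2] (ready ∧ ¬recv), and (send ∨ ¬done) at every k in [4,j-1].
  j=7: F[<=2] (ready ∧ ¬recv) holds; (send ∨ ¬done) holds at every k in [4,6] → satisfied.

Holds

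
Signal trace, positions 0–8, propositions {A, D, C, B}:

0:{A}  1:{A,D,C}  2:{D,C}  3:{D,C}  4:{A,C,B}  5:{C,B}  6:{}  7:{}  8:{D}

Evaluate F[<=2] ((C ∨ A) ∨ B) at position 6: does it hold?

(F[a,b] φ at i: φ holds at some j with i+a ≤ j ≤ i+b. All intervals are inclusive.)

Check ((C ∨ A) ∨ B) at each j in [6,8]:
  j=6: false
  j=7: false
  j=8: false
No position in the window satisfies it → formula fails.

No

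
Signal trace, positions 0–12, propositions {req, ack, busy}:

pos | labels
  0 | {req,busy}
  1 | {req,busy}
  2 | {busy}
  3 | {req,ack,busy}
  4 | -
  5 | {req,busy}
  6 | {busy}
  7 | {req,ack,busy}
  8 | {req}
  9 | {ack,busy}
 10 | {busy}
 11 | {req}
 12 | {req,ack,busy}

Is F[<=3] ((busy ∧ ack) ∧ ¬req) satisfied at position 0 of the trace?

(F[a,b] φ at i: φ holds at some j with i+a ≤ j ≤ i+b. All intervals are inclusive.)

Does not hold

Check ((busy ∧ ack) ∧ ¬req) at each j in [0,3]:
  j=0: false
  j=1: false
  j=2: false
  j=3: false
No position in the window satisfies it → formula fails.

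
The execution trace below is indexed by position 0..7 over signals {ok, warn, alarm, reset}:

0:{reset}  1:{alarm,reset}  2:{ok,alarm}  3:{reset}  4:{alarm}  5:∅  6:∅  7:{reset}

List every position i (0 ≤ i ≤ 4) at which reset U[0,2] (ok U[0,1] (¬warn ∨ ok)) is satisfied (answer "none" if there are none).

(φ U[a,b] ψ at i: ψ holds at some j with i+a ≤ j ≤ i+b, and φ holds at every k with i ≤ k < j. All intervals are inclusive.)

0, 1, 2, 3, 4

Evaluate at each i in [0,4]:
  i=0: ✓ (rhs at j=0)
  i=1: ✓ (rhs at j=1)
  i=2: ✓ (rhs at j=2)
  i=3: ✓ (rhs at j=3)
  i=4: ✓ (rhs at j=4)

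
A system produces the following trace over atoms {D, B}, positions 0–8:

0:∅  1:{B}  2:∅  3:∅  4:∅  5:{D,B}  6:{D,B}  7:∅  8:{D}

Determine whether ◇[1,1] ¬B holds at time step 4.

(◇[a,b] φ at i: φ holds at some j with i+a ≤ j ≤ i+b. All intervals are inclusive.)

Does not hold

Check ¬B at each j in [5,5]:
  j=5: false
No position in the window satisfies it → formula fails.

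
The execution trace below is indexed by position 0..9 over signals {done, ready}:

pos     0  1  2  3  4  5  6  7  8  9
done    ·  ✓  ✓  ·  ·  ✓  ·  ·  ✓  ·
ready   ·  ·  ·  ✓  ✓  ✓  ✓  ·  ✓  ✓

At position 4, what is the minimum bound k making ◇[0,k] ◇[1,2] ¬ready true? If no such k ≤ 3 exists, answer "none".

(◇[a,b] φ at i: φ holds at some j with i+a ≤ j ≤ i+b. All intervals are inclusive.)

1

Scan j = 4,5,… for ◇[1,2] ¬ready:
  j=4: fails
  j=5: holds
First hit at j=5, so smallest k = 5-4 = 1.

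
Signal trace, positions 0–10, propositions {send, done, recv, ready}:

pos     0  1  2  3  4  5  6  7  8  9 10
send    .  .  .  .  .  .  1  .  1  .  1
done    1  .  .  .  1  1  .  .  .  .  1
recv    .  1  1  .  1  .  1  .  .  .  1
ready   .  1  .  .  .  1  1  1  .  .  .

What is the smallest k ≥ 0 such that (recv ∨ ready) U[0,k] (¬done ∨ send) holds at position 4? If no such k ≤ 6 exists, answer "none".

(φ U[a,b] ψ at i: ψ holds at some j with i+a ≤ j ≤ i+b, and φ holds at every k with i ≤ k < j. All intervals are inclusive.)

2

Need earliest j ≥ 4 with (¬done ∨ send), and (recv ∨ ready) at every k in [4,j-1].
  j=4: rhs fails.
  j=5: rhs fails.
  j=6: rhs holds; lhs holds on [4,5]. k = 2.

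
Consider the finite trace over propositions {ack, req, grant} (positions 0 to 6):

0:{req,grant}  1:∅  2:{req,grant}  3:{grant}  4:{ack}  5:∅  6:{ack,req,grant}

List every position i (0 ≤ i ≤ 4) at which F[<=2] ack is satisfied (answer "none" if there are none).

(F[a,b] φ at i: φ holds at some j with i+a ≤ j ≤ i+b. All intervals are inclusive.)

Evaluate at each i in [0,4]:
  i=0: ✗ (none in [0,2])
  i=1: ✗ (none in [1,3])
  i=2: ✓ (witness j=4)
  i=3: ✓ (witness j=4)
  i=4: ✓ (witness j=4)

2, 3, 4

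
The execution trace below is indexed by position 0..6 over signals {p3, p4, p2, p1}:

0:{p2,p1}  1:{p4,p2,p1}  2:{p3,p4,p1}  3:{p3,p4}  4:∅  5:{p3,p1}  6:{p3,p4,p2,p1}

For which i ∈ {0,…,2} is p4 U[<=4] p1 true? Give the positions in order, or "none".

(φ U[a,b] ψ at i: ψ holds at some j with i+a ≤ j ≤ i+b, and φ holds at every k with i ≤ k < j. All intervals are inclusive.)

Evaluate at each i in [0,2]:
  i=0: ✓ (rhs at j=0)
  i=1: ✓ (rhs at j=1)
  i=2: ✓ (rhs at j=2)

0, 1, 2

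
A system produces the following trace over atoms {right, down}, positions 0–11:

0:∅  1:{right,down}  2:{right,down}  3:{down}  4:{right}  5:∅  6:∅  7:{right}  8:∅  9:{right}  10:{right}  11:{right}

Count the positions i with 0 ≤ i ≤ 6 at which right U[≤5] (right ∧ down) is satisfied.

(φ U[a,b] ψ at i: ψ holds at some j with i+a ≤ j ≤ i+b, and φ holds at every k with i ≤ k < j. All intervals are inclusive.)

Evaluate at each i in [0,6]:
  i=0: ✗ (lhs fails at k=0 before rhs at j=1)
  i=1: ✓ (rhs at j=1)
  i=2: ✓ (rhs at j=2)
  i=3: ✗ (no rhs in [3,8])
  i=4: ✗ (no rhs in [4,9])
  i=5: ✗ (no rhs in [5,10])
  i=6: ✗ (no rhs in [6,11])
Positions where it holds: {1, 2} → 2.

2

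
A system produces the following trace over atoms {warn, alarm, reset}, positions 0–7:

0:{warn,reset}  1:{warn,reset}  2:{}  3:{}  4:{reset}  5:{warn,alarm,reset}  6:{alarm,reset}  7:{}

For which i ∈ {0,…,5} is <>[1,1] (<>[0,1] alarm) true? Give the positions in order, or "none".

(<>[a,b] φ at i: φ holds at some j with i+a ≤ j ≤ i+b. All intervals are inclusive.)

Evaluate at each i in [0,5]:
  i=0: ✗ (none in [1,1])
  i=1: ✗ (none in [2,2])
  i=2: ✗ (none in [3,3])
  i=3: ✓ (witness j=4)
  i=4: ✓ (witness j=5)
  i=5: ✓ (witness j=6)

3, 4, 5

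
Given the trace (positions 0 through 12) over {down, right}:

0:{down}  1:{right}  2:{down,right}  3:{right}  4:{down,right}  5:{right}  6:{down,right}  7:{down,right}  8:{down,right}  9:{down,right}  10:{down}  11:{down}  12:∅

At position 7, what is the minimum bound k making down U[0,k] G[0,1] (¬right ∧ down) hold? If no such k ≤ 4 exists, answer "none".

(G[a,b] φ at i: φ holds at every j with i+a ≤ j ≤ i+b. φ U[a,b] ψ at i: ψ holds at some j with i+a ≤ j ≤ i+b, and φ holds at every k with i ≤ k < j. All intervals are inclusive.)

3

Need earliest j ≥ 7 with G[0,1] (¬right ∧ down), and down at every k in [7,j-1].
  j=7: rhs fails.
  j=8: rhs fails.
  j=9: rhs fails.
  j=10: rhs holds; lhs holds on [7,9]. k = 3.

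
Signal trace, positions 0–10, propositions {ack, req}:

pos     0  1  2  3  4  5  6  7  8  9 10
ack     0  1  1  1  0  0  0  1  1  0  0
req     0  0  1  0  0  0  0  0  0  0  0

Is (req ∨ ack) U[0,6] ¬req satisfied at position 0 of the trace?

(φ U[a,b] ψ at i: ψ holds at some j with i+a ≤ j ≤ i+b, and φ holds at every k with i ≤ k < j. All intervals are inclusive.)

Holds

Need some j in [0,6] with ¬req, and (req ∨ ack) at every k in [0,j-1].
  j=0: ¬req holds; no prefix to check → satisfied.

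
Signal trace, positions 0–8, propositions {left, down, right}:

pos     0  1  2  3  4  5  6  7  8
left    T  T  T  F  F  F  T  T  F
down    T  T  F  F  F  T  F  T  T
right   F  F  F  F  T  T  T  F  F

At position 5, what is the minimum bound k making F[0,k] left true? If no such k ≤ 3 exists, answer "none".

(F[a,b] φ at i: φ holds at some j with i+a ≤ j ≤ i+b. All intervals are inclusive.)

Scan j = 5,6,… for left:
  j=5: fails
  j=6: holds
First hit at j=6, so smallest k = 6-5 = 1.

1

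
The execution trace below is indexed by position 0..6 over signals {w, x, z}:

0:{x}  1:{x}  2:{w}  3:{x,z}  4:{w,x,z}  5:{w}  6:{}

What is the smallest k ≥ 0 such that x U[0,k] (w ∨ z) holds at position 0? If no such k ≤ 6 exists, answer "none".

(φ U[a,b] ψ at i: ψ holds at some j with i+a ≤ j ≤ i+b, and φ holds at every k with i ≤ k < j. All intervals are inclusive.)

2

Need earliest j ≥ 0 with (w ∨ z), and x at every k in [0,j-1].
  j=0: rhs fails.
  j=1: rhs fails.
  j=2: rhs holds; lhs holds on [0,1]. k = 2.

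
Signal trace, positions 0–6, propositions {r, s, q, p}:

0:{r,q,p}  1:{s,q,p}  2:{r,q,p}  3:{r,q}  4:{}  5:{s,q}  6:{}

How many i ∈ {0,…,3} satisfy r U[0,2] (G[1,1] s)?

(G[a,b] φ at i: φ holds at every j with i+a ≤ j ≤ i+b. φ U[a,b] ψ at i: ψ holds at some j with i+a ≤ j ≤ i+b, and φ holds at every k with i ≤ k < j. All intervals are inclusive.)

3

Evaluate at each i in [0,3]:
  i=0: ✓ (rhs at j=0)
  i=1: ✗ (no rhs in [1,3])
  i=2: ✓ (rhs at j=4; lhs holds on [2,3])
  i=3: ✓ (rhs at j=4; lhs holds on [3,3])
Positions where it holds: {0, 2, 3} → 3.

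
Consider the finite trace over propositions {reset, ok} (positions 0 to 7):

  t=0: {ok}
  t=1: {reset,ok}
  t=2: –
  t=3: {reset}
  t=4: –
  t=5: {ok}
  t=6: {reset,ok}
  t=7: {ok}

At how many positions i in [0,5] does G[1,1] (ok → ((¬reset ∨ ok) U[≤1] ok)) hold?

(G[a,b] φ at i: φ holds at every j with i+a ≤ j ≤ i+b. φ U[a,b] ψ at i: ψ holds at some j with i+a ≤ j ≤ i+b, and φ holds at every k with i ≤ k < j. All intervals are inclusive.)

6

Evaluate at each i in [0,5]:
  i=0: ✓ (all of [1,1])
  i=1: ✓ (all of [2,2])
  i=2: ✓ (all of [3,3])
  i=3: ✓ (all of [4,4])
  i=4: ✓ (all of [5,5])
  i=5: ✓ (all of [6,6])
Positions where it holds: {0, 1, 2, 3, 4, 5} → 6.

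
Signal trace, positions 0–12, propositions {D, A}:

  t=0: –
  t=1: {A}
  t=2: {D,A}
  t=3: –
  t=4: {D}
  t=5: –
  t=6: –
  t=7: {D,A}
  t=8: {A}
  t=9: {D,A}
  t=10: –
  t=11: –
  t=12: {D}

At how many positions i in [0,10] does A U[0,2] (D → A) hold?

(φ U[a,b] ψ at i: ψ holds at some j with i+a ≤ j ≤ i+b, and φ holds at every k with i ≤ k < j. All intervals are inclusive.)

10

Evaluate at each i in [0,10]:
  i=0: ✓ (rhs at j=0)
  i=1: ✓ (rhs at j=1)
  i=2: ✓ (rhs at j=2)
  i=3: ✓ (rhs at j=3)
  i=4: ✗ (lhs fails at k=4 before rhs at j=5)
  i=5: ✓ (rhs at j=5)
  i=6: ✓ (rhs at j=6)
  i=7: ✓ (rhs at j=7)
  i=8: ✓ (rhs at j=8)
  i=9: ✓ (rhs at j=9)
  i=10: ✓ (rhs at j=10)
Positions where it holds: {0, 1, 2, 3, 5, 6, 7, 8, 9, 10} → 10.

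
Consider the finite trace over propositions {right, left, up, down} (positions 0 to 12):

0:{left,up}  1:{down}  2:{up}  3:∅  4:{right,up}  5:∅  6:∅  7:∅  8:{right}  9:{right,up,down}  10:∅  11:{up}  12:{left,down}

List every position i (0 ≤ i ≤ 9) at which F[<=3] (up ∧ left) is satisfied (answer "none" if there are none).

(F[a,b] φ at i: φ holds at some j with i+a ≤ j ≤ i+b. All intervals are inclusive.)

0

Evaluate at each i in [0,9]:
  i=0: ✓ (witness j=0)
  i=1: ✗ (none in [1,4])
  i=2: ✗ (none in [2,5])
  i=3: ✗ (none in [3,6])
  i=4: ✗ (none in [4,7])
  i=5: ✗ (none in [5,8])
  i=6: ✗ (none in [6,9])
  i=7: ✗ (none in [7,10])
  i=8: ✗ (none in [8,11])
  i=9: ✗ (none in [9,12])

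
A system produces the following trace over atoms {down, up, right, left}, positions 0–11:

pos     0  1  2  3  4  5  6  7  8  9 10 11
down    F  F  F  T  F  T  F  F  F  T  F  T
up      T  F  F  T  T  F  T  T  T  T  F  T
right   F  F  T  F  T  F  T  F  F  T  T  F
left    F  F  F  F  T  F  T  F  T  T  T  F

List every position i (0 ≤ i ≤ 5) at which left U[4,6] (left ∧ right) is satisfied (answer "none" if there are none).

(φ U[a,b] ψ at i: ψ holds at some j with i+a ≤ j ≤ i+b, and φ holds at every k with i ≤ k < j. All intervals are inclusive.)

none

Evaluate at each i in [0,5]:
  i=0: ✗ (lhs fails at k=0 before rhs at j=4)
  i=1: ✗ (lhs fails at k=1 before rhs at j=6)
  i=2: ✗ (lhs fails at k=2 before rhs at j=6)
  i=3: ✗ (lhs fails at k=3 before rhs at j=9)
  i=4: ✗ (lhs fails at k=5 before rhs at j=9)
  i=5: ✗ (lhs fails at k=5 before rhs at j=9)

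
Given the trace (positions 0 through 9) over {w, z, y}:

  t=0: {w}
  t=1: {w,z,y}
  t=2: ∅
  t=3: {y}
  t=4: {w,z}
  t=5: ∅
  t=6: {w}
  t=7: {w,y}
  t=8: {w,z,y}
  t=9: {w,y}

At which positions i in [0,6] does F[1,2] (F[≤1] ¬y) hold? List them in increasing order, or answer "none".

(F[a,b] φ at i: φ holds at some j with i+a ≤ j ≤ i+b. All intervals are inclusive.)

Evaluate at each i in [0,6]:
  i=0: ✓ (witness j=1)
  i=1: ✓ (witness j=2)
  i=2: ✓ (witness j=3)
  i=3: ✓ (witness j=4)
  i=4: ✓ (witness j=5)
  i=5: ✓ (witness j=6)
  i=6: ✗ (none in [7,8])

0, 1, 2, 3, 4, 5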